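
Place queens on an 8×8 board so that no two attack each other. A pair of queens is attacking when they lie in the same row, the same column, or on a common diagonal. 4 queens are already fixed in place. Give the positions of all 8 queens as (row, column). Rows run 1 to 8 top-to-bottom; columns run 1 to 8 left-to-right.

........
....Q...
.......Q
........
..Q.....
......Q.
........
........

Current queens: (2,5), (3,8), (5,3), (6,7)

Row 1: attacked by (2,5)→{4,5,6}; (3,8)→{6,8}; (5,3)→{3,7}; (6,7)→{2,7}. Safe: 1. Place at column 1.
Row 4: attacked by (1,1)→{1,4}; (2,5)→{3,5,7}; (3,8)→{7,8}; (5,3)→{2,3,4}; (6,7)→{5,7}. Safe: 6. Place at column 6.
Row 7: attacked by (1,1)→{1,7}; (2,5)→{5}; (3,8)→{4,8}; (4,6)→{3,6}; (5,3)→{1,3,5}; (6,7)→{6,7,8}. Safe: 2. Place at column 2.
Row 8: attacked by (1,1)→{1,8}; (2,5)→{5}; (3,8)→{3,8}; (4,6)→{2,6}; (5,3)→{3,6}; (6,7)→{5,7}; (7,2)→{1,2,3}. Safe: 4. Place at column 4.
Columns [1, 5, 8, 6, 3, 7, 2, 4], r−c [0, -3, -5, -2, 2, -1, 5, 4], r+c [2, 7, 11, 10, 8, 13, 9, 12] are all distinct, so no two queens attack.

(1,1) (2,5) (3,8) (4,6) (5,3) (6,7) (7,2) (8,4)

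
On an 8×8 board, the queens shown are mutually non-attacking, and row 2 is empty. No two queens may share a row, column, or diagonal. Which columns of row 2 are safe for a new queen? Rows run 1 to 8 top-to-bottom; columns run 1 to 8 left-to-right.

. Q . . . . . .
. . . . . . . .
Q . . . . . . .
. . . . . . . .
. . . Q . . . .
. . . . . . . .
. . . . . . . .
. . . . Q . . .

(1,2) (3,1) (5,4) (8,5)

columns 6, 8

(1,2) attacks row 2 at column 2 and diagonals 1, 3.
(3,1) attacks row 2 at column 1 and diagonals 2.
(5,4) attacks row 2 at column 4 and diagonals 1, 7.
(8,5) attacks row 2 at column 5.
Attacked columns: {1, 2, 3, 4, 5, 7}. Safe: {6, 8}.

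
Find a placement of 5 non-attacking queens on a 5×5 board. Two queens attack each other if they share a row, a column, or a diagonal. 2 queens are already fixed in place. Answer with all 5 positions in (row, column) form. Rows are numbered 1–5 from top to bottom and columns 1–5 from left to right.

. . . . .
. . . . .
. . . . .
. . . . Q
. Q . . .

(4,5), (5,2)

(1,4) (2,1) (3,3) (4,5) (5,2)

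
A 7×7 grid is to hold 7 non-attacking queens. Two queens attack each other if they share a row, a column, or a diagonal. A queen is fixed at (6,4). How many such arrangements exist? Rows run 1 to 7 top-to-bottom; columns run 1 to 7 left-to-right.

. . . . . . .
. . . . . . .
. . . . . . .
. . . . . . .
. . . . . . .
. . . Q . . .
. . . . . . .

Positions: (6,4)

Branch on row 1: col 1 → 1; col 2 → 1; col 3 → 1; col 5 → 1; col 6 → 1; col 7 → 1.
Sum: 1 + 1 + 1 + 1 + 1 + 1 = 6.

6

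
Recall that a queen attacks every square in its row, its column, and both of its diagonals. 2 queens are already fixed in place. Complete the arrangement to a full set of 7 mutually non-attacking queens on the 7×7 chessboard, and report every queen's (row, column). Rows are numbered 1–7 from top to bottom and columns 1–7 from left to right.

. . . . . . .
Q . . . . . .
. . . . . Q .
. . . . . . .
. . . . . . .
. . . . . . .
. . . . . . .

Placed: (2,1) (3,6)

Row 1: attacked by (2,1)→{1,2}; (3,6)→{4,6}. Safe: 3, 5, 7. Place at column 3.
Row 4: attacked by (1,3)→{3,6}; (2,1)→{1,3}; (3,6)→{5,6,7}. Safe: 2, 4. Place at column 2.
Row 5: attacked by (1,3)→{3,7}; (2,1)→{1,4}; (3,6)→{4,6}; (4,2)→{1,2,3}. Safe: 5. Place at column 5.
Row 6: attacked by (1,3)→{3}; (2,1)→{1,5}; (3,6)→{3,6}; (4,2)→{2,4}; (5,5)→{4,5,6}. Safe: 7. Place at column 7.
Row 7: attacked by (1,3)→{3}; (2,1)→{1,6}; (3,6)→{2,6}; (4,2)→{2,5}; (5,5)→{3,5,7}; (6,7)→{6,7}. Safe: 4. Place at column 4.
Columns [3, 1, 6, 2, 5, 7, 4], r−c [-2, 1, -3, 2, 0, -1, 3], r+c [4, 3, 9, 6, 10, 13, 11] are all distinct, so no two queens attack.

(1,3) (2,1) (3,6) (4,2) (5,5) (6,7) (7,4)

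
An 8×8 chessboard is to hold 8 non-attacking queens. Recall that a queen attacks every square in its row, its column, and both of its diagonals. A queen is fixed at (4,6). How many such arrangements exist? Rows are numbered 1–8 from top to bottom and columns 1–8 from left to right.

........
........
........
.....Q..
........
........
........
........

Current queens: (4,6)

Branch on row 1: col 1 → 2; col 2 → 1; col 4 → 1; col 5 → 6; col 7 → 1; col 8 → 1.
Sum: 2 + 1 + 1 + 6 + 1 + 1 = 12.

12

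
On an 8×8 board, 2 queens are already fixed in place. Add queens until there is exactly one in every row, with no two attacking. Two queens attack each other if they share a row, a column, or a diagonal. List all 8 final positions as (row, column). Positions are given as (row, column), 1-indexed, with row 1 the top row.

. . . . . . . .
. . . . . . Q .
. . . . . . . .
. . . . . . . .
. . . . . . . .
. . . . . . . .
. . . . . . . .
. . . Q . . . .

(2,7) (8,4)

Row 1: attacked by (2,7)→{6,7,8}; (8,4)→{4}. Safe: 1, 2, 3, 5. Place at column 5.
Row 3: attacked by (1,5)→{3,5,7}; (2,7)→{6,7,8}; (8,4)→{4}. Safe: 1, 2. Place at column 2.
Row 4: attacked by (1,5)→{2,5,8}; (2,7)→{5,7}; (3,2)→{1,2,3}; (8,4)→{4,8}. Safe: 6. Place at column 6.
Row 5: attacked by (1,5)→{1,5}; (2,7)→{4,7}; (3,2)→{2,4}; (4,6)→{5,6,7}; (8,4)→{1,4,7}. Safe: 3, 8. Place at column 3.
Row 6: attacked by (1,5)→{5}; (2,7)→{3,7}; (3,2)→{2,5}; (4,6)→{4,6,8}; (5,3)→{2,3,4}; (8,4)→{2,4,6}. Safe: 1. Place at column 1.
Row 7: attacked by (1,5)→{5}; (2,7)→{2,7}; (3,2)→{2,6}; (4,6)→{3,6}; (5,3)→{1,3,5}; (6,1)→{1,2}; (8,4)→{3,4,5}. Safe: 8. Place at column 8.
Columns [5, 7, 2, 6, 3, 1, 8, 4], r−c [-4, -5, 1, -2, 2, 5, -1, 4], r+c [6, 9, 5, 10, 8, 7, 15, 12] are all distinct, so no two queens attack.

(1,5) (2,7) (3,2) (4,6) (5,3) (6,1) (7,8) (8,4)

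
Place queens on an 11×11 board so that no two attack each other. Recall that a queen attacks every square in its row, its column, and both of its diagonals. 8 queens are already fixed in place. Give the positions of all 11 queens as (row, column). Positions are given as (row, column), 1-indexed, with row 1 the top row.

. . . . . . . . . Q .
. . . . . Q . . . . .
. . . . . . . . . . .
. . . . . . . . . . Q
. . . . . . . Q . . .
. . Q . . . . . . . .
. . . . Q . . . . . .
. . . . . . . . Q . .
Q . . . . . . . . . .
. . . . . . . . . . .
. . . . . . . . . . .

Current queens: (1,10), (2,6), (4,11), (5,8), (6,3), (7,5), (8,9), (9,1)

(1,10) (2,6) (3,2) (4,11) (5,8) (6,3) (7,5) (8,9) (9,1) (10,4) (11,7)

Row 3: attacked by (1,10)→{8,10}; (2,6)→{5,6,7}; (4,11)→{10,11}; (5,8)→{6,8,10}; (6,3)→{3,6}; (7,5)→{1,5,9}; (8,9)→{4,9}; (9,1)→{1,7}. Safe: 2. Place at column 2.
Row 10: attacked by (1,10)→{1,10}; (2,6)→{6}; (3,2)→{2,9}; (4,11)→{5,11}; (5,8)→{3,8}; (6,3)→{3,7}; (7,5)→{2,5,8}; (8,9)→{7,9,11}; (9,1)→{1,2}. Safe: 4. Place at column 4.
Row 11: attacked by (1,10)→{10}; (2,6)→{6}; (3,2)→{2,10}; (4,11)→{4,11}; (5,8)→{2,8}; (6,3)→{3,8}; (7,5)→{1,5,9}; (8,9)→{6,9}; (9,1)→{1,3}; (10,4)→{3,4,5}. Safe: 7. Place at column 7.
Columns [10, 6, 2, 11, 8, 3, 5, 9, 1, 4, 7], r−c [-9, -4, 1, -7, -3, 3, 2, -1, 8, 6, 4], r+c [11, 8, 5, 15, 13, 9, 12, 17, 10, 14, 18] are all distinct, so no two queens attack.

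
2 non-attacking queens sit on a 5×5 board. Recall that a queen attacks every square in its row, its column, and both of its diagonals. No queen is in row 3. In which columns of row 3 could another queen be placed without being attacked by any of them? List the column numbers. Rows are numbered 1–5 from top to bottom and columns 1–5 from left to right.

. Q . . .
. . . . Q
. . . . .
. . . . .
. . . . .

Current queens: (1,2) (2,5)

(1,2) attacks row 3 at column 2 and diagonals 4.
(2,5) attacks row 3 at column 5 and diagonals 4.
Attacked columns: {2, 4, 5}. Safe: {1, 3}.

columns 1, 3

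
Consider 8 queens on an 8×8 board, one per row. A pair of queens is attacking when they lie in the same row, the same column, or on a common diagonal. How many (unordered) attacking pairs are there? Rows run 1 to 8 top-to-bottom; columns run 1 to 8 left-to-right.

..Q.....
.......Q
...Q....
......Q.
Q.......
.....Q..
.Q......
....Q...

All columns are distinct and no two queens satisfy |Δrow| = |Δcol|, so no pair attacks.

0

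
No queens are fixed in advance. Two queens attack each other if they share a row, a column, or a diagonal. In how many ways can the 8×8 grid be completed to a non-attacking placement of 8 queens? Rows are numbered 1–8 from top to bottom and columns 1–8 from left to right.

92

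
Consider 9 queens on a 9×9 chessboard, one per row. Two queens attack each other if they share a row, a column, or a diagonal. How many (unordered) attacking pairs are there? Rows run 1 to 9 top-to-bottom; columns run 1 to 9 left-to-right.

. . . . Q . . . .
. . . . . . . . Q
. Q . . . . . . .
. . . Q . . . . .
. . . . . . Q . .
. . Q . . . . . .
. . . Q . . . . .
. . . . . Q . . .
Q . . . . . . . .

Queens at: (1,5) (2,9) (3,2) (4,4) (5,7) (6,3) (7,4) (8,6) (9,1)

3

Same column: (4,4)–(7,4) (column 4).
Same diagonal: (2,9)–(7,4) (|2−7| = |9−4| = 5); (6,3)–(7,4) (|6−7| = |3−4| = 1).
Total attacking pairs: 3.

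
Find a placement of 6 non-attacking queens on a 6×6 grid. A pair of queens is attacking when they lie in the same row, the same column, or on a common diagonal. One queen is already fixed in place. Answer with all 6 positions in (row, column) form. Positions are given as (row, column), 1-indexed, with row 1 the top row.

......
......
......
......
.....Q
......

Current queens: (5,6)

Row 1: attacked by (5,6)→{2,6}. Safe: 1, 3, 4, 5. Place at column 4.
Row 2: attacked by (1,4)→{3,4,5}; (5,6)→{3,6}. Safe: 1, 2. Place at column 1.
Row 3: attacked by (1,4)→{2,4,6}; (2,1)→{1,2}; (5,6)→{4,6}. Safe: 3, 5. Place at column 5.
Row 4: attacked by (1,4)→{1,4}; (2,1)→{1,3}; (3,5)→{4,5,6}; (5,6)→{5,6}. Safe: 2. Place at column 2.
Row 6: attacked by (1,4)→{4}; (2,1)→{1,5}; (3,5)→{2,5}; (4,2)→{2,4}; (5,6)→{5,6}. Safe: 3. Place at column 3.
Columns [4, 1, 5, 2, 6, 3], r−c [-3, 1, -2, 2, -1, 3], r+c [5, 3, 8, 6, 11, 9] are all distinct, so no two queens attack.

(1,4) (2,1) (3,5) (4,2) (5,6) (6,3)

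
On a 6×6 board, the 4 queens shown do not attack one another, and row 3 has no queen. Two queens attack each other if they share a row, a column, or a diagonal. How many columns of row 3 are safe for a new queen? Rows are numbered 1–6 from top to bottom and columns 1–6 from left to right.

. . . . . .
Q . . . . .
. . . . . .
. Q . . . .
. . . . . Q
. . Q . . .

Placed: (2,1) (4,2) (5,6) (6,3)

(2,1) attacks row 3 at column 1 and diagonals 2.
(4,2) attacks row 3 at column 2 and diagonals 1, 3.
(5,6) attacks row 3 at column 6 and diagonals 4.
(6,3) attacks row 3 at column 3 and diagonals 6.
Attacked columns: {1, 2, 3, 4, 6}. Safe: {5}.

1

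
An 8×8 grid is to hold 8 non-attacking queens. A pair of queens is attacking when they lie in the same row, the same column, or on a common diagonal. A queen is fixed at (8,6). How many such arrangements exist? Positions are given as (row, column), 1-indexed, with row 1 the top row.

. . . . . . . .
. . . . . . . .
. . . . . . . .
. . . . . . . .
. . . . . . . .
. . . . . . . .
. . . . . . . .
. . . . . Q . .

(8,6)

Branch on row 1: col 1 → 0; col 2 → 0; col 3 → 5; col 4 → 4; col 5 → 3; col 7 → 2; col 8 → 2.
Sum: 0 + 0 + 5 + 4 + 3 + 2 + 2 = 16.

16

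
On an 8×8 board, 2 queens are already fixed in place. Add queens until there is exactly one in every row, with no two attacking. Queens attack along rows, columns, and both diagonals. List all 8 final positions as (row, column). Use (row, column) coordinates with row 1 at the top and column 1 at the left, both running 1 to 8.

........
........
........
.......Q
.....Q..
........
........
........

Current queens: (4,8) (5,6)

(1,3) (2,7) (3,2) (4,8) (5,6) (6,4) (7,1) (8,5)

Row 1: attacked by (4,8)→{5,8}; (5,6)→{2,6}. Safe: 1, 3, 4, 7. Place at column 3.
Row 2: attacked by (1,3)→{2,3,4}; (4,8)→{6,8}; (5,6)→{3,6}. Safe: 1, 5, 7. Place at column 7.
Row 3: attacked by (1,3)→{1,3,5}; (2,7)→{6,7,8}; (4,8)→{7,8}; (5,6)→{4,6,8}. Safe: 2. Place at column 2.
Row 6: attacked by (1,3)→{3,8}; (2,7)→{3,7}; (3,2)→{2,5}; (4,8)→{6,8}; (5,6)→{5,6,7}. Safe: 1, 4. Place at column 4.
Row 7: attacked by (1,3)→{3}; (2,7)→{2,7}; (3,2)→{2,6}; (4,8)→{5,8}; (5,6)→{4,6,8}; (6,4)→{3,4,5}. Safe: 1. Place at column 1.
Row 8: attacked by (1,3)→{3}; (2,7)→{1,7}; (3,2)→{2,7}; (4,8)→{4,8}; (5,6)→{3,6}; (6,4)→{2,4,6}; (7,1)→{1,2}. Safe: 5. Place at column 5.
Columns [3, 7, 2, 8, 6, 4, 1, 5], r−c [-2, -5, 1, -4, -1, 2, 6, 3], r+c [4, 9, 5, 12, 11, 10, 8, 13] are all distinct, so no two queens attack.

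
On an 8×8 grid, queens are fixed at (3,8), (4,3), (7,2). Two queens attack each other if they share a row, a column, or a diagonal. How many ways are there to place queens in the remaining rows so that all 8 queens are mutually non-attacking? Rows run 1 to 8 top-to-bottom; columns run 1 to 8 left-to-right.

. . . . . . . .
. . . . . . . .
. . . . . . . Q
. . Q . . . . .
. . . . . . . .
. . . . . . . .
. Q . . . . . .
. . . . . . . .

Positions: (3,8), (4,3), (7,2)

1

Branch on row 1: col 1 → 1; col 4 → 0; col 5 → 0; col 7 → 0.
Sum: 1 + 0 + 0 + 0 = 1.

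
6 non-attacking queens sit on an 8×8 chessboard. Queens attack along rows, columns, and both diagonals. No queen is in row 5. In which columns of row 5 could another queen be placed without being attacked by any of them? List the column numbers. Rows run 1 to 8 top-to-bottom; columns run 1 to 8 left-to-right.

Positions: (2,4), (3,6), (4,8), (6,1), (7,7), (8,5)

columns 3

(2,4) attacks row 5 at column 4 and diagonals 1, 7.
(3,6) attacks row 5 at column 6 and diagonals 4, 8.
(4,8) attacks row 5 at column 8 and diagonals 7.
(6,1) attacks row 5 at column 1 and diagonals 2.
(7,7) attacks row 5 at column 7 and diagonals 5.
(8,5) attacks row 5 at column 5 and diagonals 2, 8.
Attacked columns: {1, 2, 4, 5, 6, 7, 8}. Safe: {3}.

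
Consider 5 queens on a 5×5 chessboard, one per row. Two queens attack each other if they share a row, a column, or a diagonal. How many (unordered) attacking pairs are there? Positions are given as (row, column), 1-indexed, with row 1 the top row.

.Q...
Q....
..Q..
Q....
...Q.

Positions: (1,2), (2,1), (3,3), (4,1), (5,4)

Same column: (2,1)–(4,1) (column 1).
Same diagonal: (1,2)–(2,1) (|1−2| = |2−1| = 1); (2,1)–(5,4) (|2−5| = |1−4| = 3).
Total attacking pairs: 3.

3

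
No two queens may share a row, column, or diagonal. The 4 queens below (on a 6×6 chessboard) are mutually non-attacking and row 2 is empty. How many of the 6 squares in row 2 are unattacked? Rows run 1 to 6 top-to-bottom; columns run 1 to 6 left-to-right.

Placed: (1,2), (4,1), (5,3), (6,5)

1

(1,2) attacks row 2 at column 2 and diagonals 1, 3.
(4,1) attacks row 2 at column 1 and diagonals 3.
(5,3) attacks row 2 at column 3 and diagonals 6.
(6,5) attacks row 2 at column 5 and diagonals 1.
Attacked columns: {1, 2, 3, 5, 6}. Safe: {4}.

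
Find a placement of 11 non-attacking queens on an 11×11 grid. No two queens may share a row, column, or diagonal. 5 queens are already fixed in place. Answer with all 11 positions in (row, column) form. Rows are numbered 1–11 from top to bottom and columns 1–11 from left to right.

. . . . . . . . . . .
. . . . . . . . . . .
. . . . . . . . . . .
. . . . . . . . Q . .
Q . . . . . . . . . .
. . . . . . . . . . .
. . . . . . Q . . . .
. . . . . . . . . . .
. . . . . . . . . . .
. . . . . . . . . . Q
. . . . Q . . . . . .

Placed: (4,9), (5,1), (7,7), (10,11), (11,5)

Row 1: attacked by (4,9)→{6,9}; (5,1)→{1,5}; (7,7)→{1,7}; (10,11)→{2,11}; (11,5)→{5}. Safe: 3, 4, 8, 10. Place at column 8.
Row 2: attacked by (1,8)→{7,8,9}; (4,9)→{7,9,11}; (5,1)→{1,4}; (7,7)→{2,7}; (10,11)→{3,11}; (11,5)→{5}. Safe: 6, 10. Place at column 10.
Row 3: attacked by (1,8)→{6,8,10}; (2,10)→{9,10,11}; (4,9)→{8,9,10}; (5,1)→{1,3}; (7,7)→{3,7,11}; (10,11)→{4,11}; (11,5)→{5}. Safe: 2. Place at column 2.
Row 6: attacked by (1,8)→{3,8}; (2,10)→{6,10}; (3,2)→{2,5}; (4,9)→{7,9,11}; (5,1)→{1,2}; (7,7)→{6,7,8}; (10,11)→{7,11}; (11,5)→{5,10}. Safe: 4. Place at column 4.
Row 8: attacked by (1,8)→{1,8}; (2,10)→{4,10}; (3,2)→{2,7}; (4,9)→{5,9}; (5,1)→{1,4}; (6,4)→{2,4,6}; (7,7)→{6,7,8}; (10,11)→{9,11}; (11,5)→{2,5,8}. Safe: 3. Place at column 3.
Row 9: attacked by (1,8)→{8}; (2,10)→{3,10}; (3,2)→{2,8}; (4,9)→{4,9}; (5,1)→{1,5}; (6,4)→{1,4,7}; (7,7)→{5,7,9}; (8,3)→{2,3,4}; (10,11)→{10,11}; (11,5)→{3,5,7}. Safe: 6. Place at column 6.
Columns [8, 10, 2, 9, 1, 4, 7, 3, 6, 11, 5], r−c [-7, -8, 1, -5, 4, 2, 0, 5, 3, -1, 6], r+c [9, 12, 5, 13, 6, 10, 14, 11, 15, 21, 16] are all distinct, so no two queens attack.

(1,8) (2,10) (3,2) (4,9) (5,1) (6,4) (7,7) (8,3) (9,6) (10,11) (11,5)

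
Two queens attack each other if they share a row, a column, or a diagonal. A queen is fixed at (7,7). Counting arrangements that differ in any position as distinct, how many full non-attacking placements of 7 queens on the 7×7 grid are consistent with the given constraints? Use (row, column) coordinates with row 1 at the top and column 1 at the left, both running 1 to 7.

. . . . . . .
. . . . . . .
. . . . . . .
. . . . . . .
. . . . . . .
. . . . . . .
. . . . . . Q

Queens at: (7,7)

Branch on row 1: col 2 → 1; col 3 → 1; col 4 → 1; col 5 → 1; col 6 → 0.
Sum: 1 + 1 + 1 + 1 + 0 = 4.

4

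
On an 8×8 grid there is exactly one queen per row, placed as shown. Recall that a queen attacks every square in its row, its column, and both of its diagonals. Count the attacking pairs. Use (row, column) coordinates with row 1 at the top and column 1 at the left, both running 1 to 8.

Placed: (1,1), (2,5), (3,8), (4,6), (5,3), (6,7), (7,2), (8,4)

0

All columns are distinct and no two queens satisfy |Δrow| = |Δcol|, so no pair attacks.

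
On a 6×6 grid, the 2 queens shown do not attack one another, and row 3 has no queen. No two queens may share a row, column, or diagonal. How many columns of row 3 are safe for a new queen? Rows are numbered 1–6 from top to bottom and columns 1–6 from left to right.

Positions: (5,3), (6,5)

2

(5,3) attacks row 3 at column 3 and diagonals 1, 5.
(6,5) attacks row 3 at column 5 and diagonals 2.
Attacked columns: {1, 2, 3, 5}. Safe: {4, 6}.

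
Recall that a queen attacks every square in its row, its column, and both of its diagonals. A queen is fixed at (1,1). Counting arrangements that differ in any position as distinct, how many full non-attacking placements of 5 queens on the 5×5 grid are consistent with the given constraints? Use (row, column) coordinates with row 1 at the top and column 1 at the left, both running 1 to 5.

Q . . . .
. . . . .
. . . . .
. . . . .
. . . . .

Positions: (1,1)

2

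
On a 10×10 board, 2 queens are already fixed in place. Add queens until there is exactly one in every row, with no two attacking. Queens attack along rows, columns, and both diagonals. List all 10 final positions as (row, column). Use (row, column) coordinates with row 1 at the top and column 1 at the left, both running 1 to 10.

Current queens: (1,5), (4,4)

Row 2: attacked by (1,5)→{4,5,6}; (4,4)→{2,4,6}. Safe: 1, 3, 7, 8, 9, 10. Place at column 8.
Row 3: attacked by (1,5)→{3,5,7}; (2,8)→{7,8,9}; (4,4)→{3,4,5}. Safe: 1, 2, 6, 10. Place at column 2.
Row 5: attacked by (1,5)→{1,5,9}; (2,8)→{5,8}; (3,2)→{2,4}; (4,4)→{3,4,5}. Safe: 6, 7, 10. Place at column 10.
Row 6: attacked by (1,5)→{5,10}; (2,8)→{4,8}; (3,2)→{2,5}; (4,4)→{2,4,6}; (5,10)→{9,10}. Safe: 1, 3, 7. Place at column 7.
Row 7: attacked by (1,5)→{5}; (2,8)→{3,8}; (3,2)→{2,6}; (4,4)→{1,4,7}; (5,10)→{8,10}; (6,7)→{6,7,8}. Safe: 9. Place at column 9.
Row 8: attacked by (1,5)→{5}; (2,8)→{2,8}; (3,2)→{2,7}; (4,4)→{4,8}; (5,10)→{7,10}; (6,7)→{5,7,9}; (7,9)→{8,9,10}. Safe: 1, 3, 6. Place at column 6.
Row 9: attacked by (1,5)→{5}; (2,8)→{1,8}; (3,2)→{2,8}; (4,4)→{4,9}; (5,10)→{6,10}; (6,7)→{4,7,10}; (7,9)→{7,9}; (8,6)→{5,6,7}. Safe: 3. Place at column 3.
Row 10: attacked by (1,5)→{5}; (2,8)→{8}; (3,2)→{2,9}; (4,4)→{4,10}; (5,10)→{5,10}; (6,7)→{3,7}; (7,9)→{6,9}; (8,6)→{4,6,8}; (9,3)→{2,3,4}. Safe: 1. Place at column 1.
Columns [5, 8, 2, 4, 10, 7, 9, 6, 3, 1], r−c [-4, -6, 1, 0, -5, -1, -2, 2, 6, 9], r+c [6, 10, 5, 8, 15, 13, 16, 14, 12, 11] are all distinct, so no two queens attack.

(1,5) (2,8) (3,2) (4,4) (5,10) (6,7) (7,9) (8,6) (9,3) (10,1)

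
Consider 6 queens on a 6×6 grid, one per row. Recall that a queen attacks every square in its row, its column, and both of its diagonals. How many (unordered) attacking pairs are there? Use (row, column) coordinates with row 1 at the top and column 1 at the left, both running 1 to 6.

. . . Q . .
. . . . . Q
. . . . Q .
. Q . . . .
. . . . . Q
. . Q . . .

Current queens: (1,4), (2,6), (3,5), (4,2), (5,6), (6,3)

Same column: (2,6)–(5,6) (column 6).
Same diagonal: (2,6)–(3,5) (|2−3| = |6−5| = 1).
Total attacking pairs: 2.

2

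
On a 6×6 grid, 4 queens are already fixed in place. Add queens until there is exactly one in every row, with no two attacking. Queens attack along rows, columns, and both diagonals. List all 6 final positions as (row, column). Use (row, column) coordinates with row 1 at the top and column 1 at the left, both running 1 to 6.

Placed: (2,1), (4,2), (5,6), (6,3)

Row 1: attacked by (2,1)→{1,2}; (4,2)→{2,5}; (5,6)→{2,6}; (6,3)→{3}. Safe: 4. Place at column 4.
Row 3: attacked by (1,4)→{2,4,6}; (2,1)→{1,2}; (4,2)→{1,2,3}; (5,6)→{4,6}; (6,3)→{3,6}. Safe: 5. Place at column 5.
Columns [4, 1, 5, 2, 6, 3], r−c [-3, 1, -2, 2, -1, 3], r+c [5, 3, 8, 6, 11, 9] are all distinct, so no two queens attack.

(1,4) (2,1) (3,5) (4,2) (5,6) (6,3)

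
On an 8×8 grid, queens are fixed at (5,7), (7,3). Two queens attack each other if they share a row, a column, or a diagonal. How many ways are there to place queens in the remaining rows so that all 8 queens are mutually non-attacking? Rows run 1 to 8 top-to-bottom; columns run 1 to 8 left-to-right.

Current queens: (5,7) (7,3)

3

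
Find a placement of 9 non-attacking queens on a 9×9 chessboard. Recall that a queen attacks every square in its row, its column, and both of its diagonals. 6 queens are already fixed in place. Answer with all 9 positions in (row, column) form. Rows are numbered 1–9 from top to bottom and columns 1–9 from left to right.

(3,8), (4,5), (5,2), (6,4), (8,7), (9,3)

(1,1) (2,6) (3,8) (4,5) (5,2) (6,4) (7,9) (8,7) (9,3)

Row 1: attacked by (3,8)→{6,8}; (4,5)→{2,5,8}; (5,2)→{2,6}; (6,4)→{4,9}; (8,7)→{7}; (9,3)→{3}. Safe: 1. Place at column 1.
Row 2: attacked by (1,1)→{1,2}; (3,8)→{7,8,9}; (4,5)→{3,5,7}; (5,2)→{2,5}; (6,4)→{4,8}; (8,7)→{1,7}; (9,3)→{3}. Safe: 6. Place at column 6.
Row 7: attacked by (1,1)→{1,7}; (2,6)→{1,6}; (3,8)→{4,8}; (4,5)→{2,5,8}; (5,2)→{2,4}; (6,4)→{3,4,5}; (8,7)→{6,7,8}; (9,3)→{1,3,5}. Safe: 9. Place at column 9.
Columns [1, 6, 8, 5, 2, 4, 9, 7, 3], r−c [0, -4, -5, -1, 3, 2, -2, 1, 6], r+c [2, 8, 11, 9, 7, 10, 16, 15, 12] are all distinct, so no two queens attack.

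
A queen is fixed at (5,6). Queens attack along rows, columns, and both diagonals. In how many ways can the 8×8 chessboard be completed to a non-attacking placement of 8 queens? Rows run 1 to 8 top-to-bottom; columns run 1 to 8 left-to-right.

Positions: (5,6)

12

Branch on row 1: col 1 → 0; col 3 → 2; col 4 → 6; col 5 → 0; col 7 → 3; col 8 → 1.
Sum: 0 + 2 + 6 + 0 + 3 + 1 = 12.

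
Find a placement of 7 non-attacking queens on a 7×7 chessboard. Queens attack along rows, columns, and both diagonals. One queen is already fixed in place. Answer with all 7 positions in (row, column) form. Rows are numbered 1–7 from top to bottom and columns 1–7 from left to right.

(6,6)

(1,5) (2,1) (3,4) (4,7) (5,3) (6,6) (7,2)

Row 1: attacked by (6,6)→{1,6}. Safe: 2, 3, 4, 5, 7. Place at column 5.
Row 2: attacked by (1,5)→{4,5,6}; (6,6)→{2,6}. Safe: 1, 3, 7. Place at column 1.
Row 3: attacked by (1,5)→{3,5,7}; (2,1)→{1,2}; (6,6)→{3,6}. Safe: 4. Place at column 4.
Row 4: attacked by (1,5)→{2,5}; (2,1)→{1,3}; (3,4)→{3,4,5}; (6,6)→{4,6}. Safe: 7. Place at column 7.
Row 5: attacked by (1,5)→{1,5}; (2,1)→{1,4}; (3,4)→{2,4,6}; (4,7)→{6,7}; (6,6)→{5,6,7}. Safe: 3. Place at column 3.
Row 7: attacked by (1,5)→{5}; (2,1)→{1,6}; (3,4)→{4}; (4,7)→{4,7}; (5,3)→{1,3,5}; (6,6)→{5,6,7}. Safe: 2. Place at column 2.
Columns [5, 1, 4, 7, 3, 6, 2], r−c [-4, 1, -1, -3, 2, 0, 5], r+c [6, 3, 7, 11, 8, 12, 9] are all distinct, so no two queens attack.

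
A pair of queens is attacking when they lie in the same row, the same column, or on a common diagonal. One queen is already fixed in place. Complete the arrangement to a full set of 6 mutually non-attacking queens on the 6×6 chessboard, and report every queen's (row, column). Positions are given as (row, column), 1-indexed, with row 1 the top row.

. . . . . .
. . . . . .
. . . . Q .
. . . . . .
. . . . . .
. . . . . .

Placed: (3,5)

Row 1: attacked by (3,5)→{3,5}. Safe: 1, 2, 4, 6. Place at column 4.
Row 2: attacked by (1,4)→{3,4,5}; (3,5)→{4,5,6}. Safe: 1, 2. Place at column 1.
Row 4: attacked by (1,4)→{1,4}; (2,1)→{1,3}; (3,5)→{4,5,6}. Safe: 2. Place at column 2.
Row 5: attacked by (1,4)→{4}; (2,1)→{1,4}; (3,5)→{3,5}; (4,2)→{1,2,3}. Safe: 6. Place at column 6.
Row 6: attacked by (1,4)→{4}; (2,1)→{1,5}; (3,5)→{2,5}; (4,2)→{2,4}; (5,6)→{5,6}. Safe: 3. Place at column 3.
Columns [4, 1, 5, 2, 6, 3], r−c [-3, 1, -2, 2, -1, 3], r+c [5, 3, 8, 6, 11, 9] are all distinct, so no two queens attack.

(1,4) (2,1) (3,5) (4,2) (5,6) (6,3)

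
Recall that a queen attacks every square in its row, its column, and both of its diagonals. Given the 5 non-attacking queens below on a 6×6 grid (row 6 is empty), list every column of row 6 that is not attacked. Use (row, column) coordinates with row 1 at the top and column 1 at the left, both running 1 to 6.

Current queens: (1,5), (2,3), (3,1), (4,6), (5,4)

columns 2

(1,5) attacks row 6 at column 5.
(2,3) attacks row 6 at column 3.
(3,1) attacks row 6 at column 1 and diagonals 4.
(4,6) attacks row 6 at column 6 and diagonals 4.
(5,4) attacks row 6 at column 4 and diagonals 3, 5.
Attacked columns: {1, 3, 4, 5, 6}. Safe: {2}.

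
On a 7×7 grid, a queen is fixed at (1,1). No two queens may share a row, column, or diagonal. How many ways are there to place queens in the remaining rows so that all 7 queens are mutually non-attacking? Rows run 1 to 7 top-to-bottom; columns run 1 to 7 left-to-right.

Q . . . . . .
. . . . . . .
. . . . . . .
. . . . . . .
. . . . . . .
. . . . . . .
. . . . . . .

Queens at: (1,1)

Branch on row 2: col 3 → 1; col 4 → 1; col 5 → 1; col 6 → 1; col 7 → 0.
Sum: 1 + 1 + 1 + 1 + 0 = 4.

4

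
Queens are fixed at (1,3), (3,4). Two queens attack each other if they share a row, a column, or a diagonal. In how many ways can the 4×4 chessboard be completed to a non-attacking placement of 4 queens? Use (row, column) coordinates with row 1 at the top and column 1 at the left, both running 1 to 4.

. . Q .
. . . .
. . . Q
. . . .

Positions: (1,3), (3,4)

Branch on row 2: col 1 → 1.
Sum: 1 = 1.

1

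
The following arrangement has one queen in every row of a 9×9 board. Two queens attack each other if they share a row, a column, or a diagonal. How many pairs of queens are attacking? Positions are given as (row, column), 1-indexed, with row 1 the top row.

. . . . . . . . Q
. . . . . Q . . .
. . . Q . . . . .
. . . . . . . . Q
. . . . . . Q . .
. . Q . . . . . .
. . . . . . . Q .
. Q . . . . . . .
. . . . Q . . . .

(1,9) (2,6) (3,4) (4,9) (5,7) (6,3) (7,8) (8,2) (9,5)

Same column: (1,9)–(4,9) (column 9).
Same diagonal: (1,9)–(8,2) (|1−8| = |9−2| = 7); (3,4)–(7,8) (|3−7| = |4−8| = 4).
Total attacking pairs: 3.

3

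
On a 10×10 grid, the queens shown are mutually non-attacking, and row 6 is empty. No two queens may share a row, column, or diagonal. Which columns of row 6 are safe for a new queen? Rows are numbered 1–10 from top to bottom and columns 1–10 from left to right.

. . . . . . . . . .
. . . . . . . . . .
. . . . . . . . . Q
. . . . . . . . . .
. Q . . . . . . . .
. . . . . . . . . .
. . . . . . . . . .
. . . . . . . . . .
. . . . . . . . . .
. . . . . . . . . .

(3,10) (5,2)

columns 4, 5, 6, 8, 9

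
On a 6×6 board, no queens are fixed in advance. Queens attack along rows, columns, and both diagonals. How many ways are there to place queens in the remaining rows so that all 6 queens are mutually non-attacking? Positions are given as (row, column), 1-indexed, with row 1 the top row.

4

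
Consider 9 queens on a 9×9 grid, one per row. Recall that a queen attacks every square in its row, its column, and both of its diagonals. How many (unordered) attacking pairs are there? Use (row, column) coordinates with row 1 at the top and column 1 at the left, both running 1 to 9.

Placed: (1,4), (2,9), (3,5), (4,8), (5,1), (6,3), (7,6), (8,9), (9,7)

1

Same column: (2,9)–(8,9) (column 9).
Total attacking pairs: 1.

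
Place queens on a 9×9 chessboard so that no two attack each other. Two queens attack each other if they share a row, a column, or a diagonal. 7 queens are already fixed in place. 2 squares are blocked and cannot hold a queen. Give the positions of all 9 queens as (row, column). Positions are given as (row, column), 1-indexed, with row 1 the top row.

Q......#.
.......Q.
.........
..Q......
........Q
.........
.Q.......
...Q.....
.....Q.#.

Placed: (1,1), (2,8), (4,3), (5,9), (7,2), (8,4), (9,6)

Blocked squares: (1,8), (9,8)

Row 3: attacked by (1,1)→{1,3}; (2,8)→{7,8,9}; (4,3)→{2,3,4}; (5,9)→{7,9}; (7,2)→{2,6}; (8,4)→{4,9}; (9,6)→{6}. Safe: 5. Place at column 5.
Row 6: attacked by (1,1)→{1,6}; (2,8)→{4,8}; (3,5)→{2,5,8}; (4,3)→{1,3,5}; (5,9)→{8,9}; (7,2)→{1,2,3}; (8,4)→{2,4,6}; (9,6)→{3,6,9}. Safe: 7. Place at column 7.
Columns [1, 8, 5, 3, 9, 7, 2, 4, 6], r−c [0, -6, -2, 1, -4, -1, 5, 4, 3], r+c [2, 10, 8, 7, 14, 13, 9, 12, 15] are all distinct, so no two queens attack.

(1,1) (2,8) (3,5) (4,3) (5,9) (6,7) (7,2) (8,4) (9,6)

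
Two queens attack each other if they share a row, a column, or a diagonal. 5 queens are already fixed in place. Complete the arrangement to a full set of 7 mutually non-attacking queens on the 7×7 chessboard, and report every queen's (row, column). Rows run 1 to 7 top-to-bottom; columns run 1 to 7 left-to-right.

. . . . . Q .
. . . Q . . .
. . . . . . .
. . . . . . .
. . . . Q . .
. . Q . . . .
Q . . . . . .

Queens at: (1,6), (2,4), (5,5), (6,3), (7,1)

(1,6) (2,4) (3,2) (4,7) (5,5) (6,3) (7,1)

Row 3: attacked by (1,6)→{4,6}; (2,4)→{3,4,5}; (5,5)→{3,5,7}; (6,3)→{3,6}; (7,1)→{1,5}. Safe: 2. Place at column 2.
Row 4: attacked by (1,6)→{3,6}; (2,4)→{2,4,6}; (3,2)→{1,2,3}; (5,5)→{4,5,6}; (6,3)→{1,3,5}; (7,1)→{1,4}. Safe: 7. Place at column 7.
Columns [6, 4, 2, 7, 5, 3, 1], r−c [-5, -2, 1, -3, 0, 3, 6], r+c [7, 6, 5, 11, 10, 9, 8] are all distinct, so no two queens attack.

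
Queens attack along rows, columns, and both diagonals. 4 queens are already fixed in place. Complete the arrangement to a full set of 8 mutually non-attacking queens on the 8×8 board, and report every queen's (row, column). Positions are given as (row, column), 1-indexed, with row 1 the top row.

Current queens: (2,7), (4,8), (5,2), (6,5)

(1,4) (2,7) (3,3) (4,8) (5,2) (6,5) (7,1) (8,6)

Row 1: attacked by (2,7)→{6,7,8}; (4,8)→{5,8}; (5,2)→{2,6}; (6,5)→{5}. Safe: 1, 3, 4. Place at column 4.
Row 3: attacked by (1,4)→{2,4,6}; (2,7)→{6,7,8}; (4,8)→{7,8}; (5,2)→{2,4}; (6,5)→{2,5,8}. Safe: 1, 3. Place at column 3.
Row 7: attacked by (1,4)→{4}; (2,7)→{2,7}; (3,3)→{3,7}; (4,8)→{5,8}; (5,2)→{2,4}; (6,5)→{4,5,6}. Safe: 1. Place at column 1.
Row 8: attacked by (1,4)→{4}; (2,7)→{1,7}; (3,3)→{3,8}; (4,8)→{4,8}; (5,2)→{2,5}; (6,5)→{3,5,7}; (7,1)→{1,2}. Safe: 6. Place at column 6.
Columns [4, 7, 3, 8, 2, 5, 1, 6], r−c [-3, -5, 0, -4, 3, 1, 6, 2], r+c [5, 9, 6, 12, 7, 11, 8, 14] are all distinct, so no two queens attack.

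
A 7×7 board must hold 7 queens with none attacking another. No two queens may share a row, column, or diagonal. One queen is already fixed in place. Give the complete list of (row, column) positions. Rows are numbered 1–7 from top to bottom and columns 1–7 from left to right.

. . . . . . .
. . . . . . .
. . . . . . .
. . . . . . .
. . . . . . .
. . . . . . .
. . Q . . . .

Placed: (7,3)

(1,7) (2,4) (3,1) (4,5) (5,2) (6,6) (7,3)

Row 1: attacked by (7,3)→{3}. Safe: 1, 2, 4, 5, 6, 7. Place at column 7.
Row 2: attacked by (1,7)→{6,7}; (7,3)→{3}. Safe: 1, 2, 4, 5. Place at column 4.
Row 3: attacked by (1,7)→{5,7}; (2,4)→{3,4,5}; (7,3)→{3,7}. Safe: 1, 2, 6. Place at column 1.
Row 4: attacked by (1,7)→{4,7}; (2,4)→{2,4,6}; (3,1)→{1,2}; (7,3)→{3,6}. Safe: 5. Place at column 5.
Row 5: attacked by (1,7)→{3,7}; (2,4)→{1,4,7}; (3,1)→{1,3}; (4,5)→{4,5,6}; (7,3)→{1,3,5}. Safe: 2. Place at column 2.
Row 6: attacked by (1,7)→{2,7}; (2,4)→{4}; (3,1)→{1,4}; (4,5)→{3,5,7}; (5,2)→{1,2,3}; (7,3)→{2,3,4}. Safe: 6. Place at column 6.
Columns [7, 4, 1, 5, 2, 6, 3], r−c [-6, -2, 2, -1, 3, 0, 4], r+c [8, 6, 4, 9, 7, 12, 10] are all distinct, so no two queens attack.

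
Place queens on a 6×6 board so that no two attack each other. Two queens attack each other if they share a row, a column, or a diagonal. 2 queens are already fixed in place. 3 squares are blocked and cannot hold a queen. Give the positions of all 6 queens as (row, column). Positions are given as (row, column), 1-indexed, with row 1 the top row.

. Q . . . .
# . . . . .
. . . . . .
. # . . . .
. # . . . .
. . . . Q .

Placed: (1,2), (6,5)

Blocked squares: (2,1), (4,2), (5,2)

Row 2: attacked by (1,2)→{1,2,3}; (6,5)→{1,5}. Blocked: 1. Safe: 4, 6. Place at column 4.
Row 3: attacked by (1,2)→{2,4}; (2,4)→{3,4,5}; (6,5)→{2,5}. Safe: 1, 6. Place at column 6.
Row 4: attacked by (1,2)→{2,5}; (2,4)→{2,4,6}; (3,6)→{5,6}; (6,5)→{3,5}. Blocked: 2. Safe: 1. Place at column 1.
Row 5: attacked by (1,2)→{2,6}; (2,4)→{1,4}; (3,6)→{4,6}; (4,1)→{1,2}; (6,5)→{4,5,6}. Blocked: 2. Safe: 3. Place at column 3.
Columns [2, 4, 6, 1, 3, 5], r−c [-1, -2, -3, 3, 2, 1], r+c [3, 6, 9, 5, 8, 11] are all distinct, so no two queens attack.

(1,2) (2,4) (3,6) (4,1) (5,3) (6,5)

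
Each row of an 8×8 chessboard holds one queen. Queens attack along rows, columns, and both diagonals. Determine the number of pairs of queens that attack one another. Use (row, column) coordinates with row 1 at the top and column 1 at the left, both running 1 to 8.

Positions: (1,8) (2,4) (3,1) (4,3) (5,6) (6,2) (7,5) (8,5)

2

Same column: (7,5)–(8,5) (column 5).
Same diagonal: (3,1)–(7,5) (|3−7| = |1−5| = 4).
Total attacking pairs: 2.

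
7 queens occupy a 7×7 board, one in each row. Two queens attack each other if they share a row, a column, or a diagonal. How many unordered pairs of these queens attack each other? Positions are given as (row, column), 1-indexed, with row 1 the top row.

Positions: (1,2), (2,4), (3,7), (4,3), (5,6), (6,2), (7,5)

2

Same column: (1,2)–(6,2) (column 2).
Same diagonal: (1,2)–(5,6) (|1−5| = |2−6| = 4).
Total attacking pairs: 2.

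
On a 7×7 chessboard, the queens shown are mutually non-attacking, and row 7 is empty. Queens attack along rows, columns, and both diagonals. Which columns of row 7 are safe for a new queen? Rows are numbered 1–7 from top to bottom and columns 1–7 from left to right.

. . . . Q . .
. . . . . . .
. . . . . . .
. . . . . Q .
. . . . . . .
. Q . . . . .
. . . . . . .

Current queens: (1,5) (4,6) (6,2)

columns 4, 7

(1,5) attacks row 7 at column 5.
(4,6) attacks row 7 at column 6 and diagonals 3.
(6,2) attacks row 7 at column 2 and diagonals 1, 3.
Attacked columns: {1, 2, 3, 5, 6}. Safe: {4, 7}.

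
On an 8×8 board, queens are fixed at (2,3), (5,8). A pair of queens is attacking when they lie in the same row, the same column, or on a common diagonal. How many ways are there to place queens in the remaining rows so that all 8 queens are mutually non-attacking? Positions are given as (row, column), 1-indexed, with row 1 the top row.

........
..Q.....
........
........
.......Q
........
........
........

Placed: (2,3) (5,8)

Branch on row 1: col 1 → 0; col 5 → 1; col 6 → 1; col 7 → 1.
Sum: 0 + 1 + 1 + 1 = 3.

3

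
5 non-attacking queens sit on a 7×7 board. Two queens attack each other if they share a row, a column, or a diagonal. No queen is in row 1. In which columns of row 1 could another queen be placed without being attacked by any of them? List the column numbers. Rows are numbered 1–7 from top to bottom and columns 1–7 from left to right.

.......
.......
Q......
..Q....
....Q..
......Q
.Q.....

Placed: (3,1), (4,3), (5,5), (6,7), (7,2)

columns 4

(3,1) attacks row 1 at column 1 and diagonals 3.
(4,3) attacks row 1 at column 3 and diagonals 6.
(5,5) attacks row 1 at column 5 and diagonals 1.
(6,7) attacks row 1 at column 7 and diagonals 2.
(7,2) attacks row 1 at column 2.
Attacked columns: {1, 2, 3, 5, 6, 7}. Safe: {4}.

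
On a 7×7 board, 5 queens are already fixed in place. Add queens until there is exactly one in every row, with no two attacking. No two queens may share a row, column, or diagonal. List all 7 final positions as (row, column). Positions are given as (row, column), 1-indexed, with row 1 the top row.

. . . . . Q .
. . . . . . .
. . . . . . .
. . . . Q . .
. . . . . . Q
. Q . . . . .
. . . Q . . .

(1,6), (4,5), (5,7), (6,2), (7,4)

(1,6) (2,1) (3,3) (4,5) (5,7) (6,2) (7,4)

Row 2: attacked by (1,6)→{5,6,7}; (4,5)→{3,5,7}; (5,7)→{4,7}; (6,2)→{2,6}; (7,4)→{4}. Safe: 1. Place at column 1.
Row 3: attacked by (1,6)→{4,6}; (2,1)→{1,2}; (4,5)→{4,5,6}; (5,7)→{5,7}; (6,2)→{2,5}; (7,4)→{4}. Safe: 3. Place at column 3.
Columns [6, 1, 3, 5, 7, 2, 4], r−c [-5, 1, 0, -1, -2, 4, 3], r+c [7, 3, 6, 9, 12, 8, 11] are all distinct, so no two queens attack.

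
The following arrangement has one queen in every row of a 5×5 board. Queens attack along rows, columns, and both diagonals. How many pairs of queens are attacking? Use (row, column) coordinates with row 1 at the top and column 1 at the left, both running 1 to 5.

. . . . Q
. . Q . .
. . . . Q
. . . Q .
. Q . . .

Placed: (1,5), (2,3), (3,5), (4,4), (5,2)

Same column: (1,5)–(3,5) (column 5).
Same diagonal: (3,5)–(4,4) (|3−4| = |5−4| = 1).
Total attacking pairs: 2.

2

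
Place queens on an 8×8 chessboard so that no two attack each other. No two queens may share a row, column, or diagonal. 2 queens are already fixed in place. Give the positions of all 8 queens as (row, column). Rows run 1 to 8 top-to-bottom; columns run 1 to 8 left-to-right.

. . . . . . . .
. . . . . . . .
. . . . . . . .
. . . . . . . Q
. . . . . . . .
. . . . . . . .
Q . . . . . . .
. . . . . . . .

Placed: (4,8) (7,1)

(1,4) (2,7) (3,3) (4,8) (5,2) (6,5) (7,1) (8,6)

Row 1: attacked by (4,8)→{5,8}; (7,1)→{1,7}. Safe: 2, 3, 4, 6. Place at column 4.
Row 2: attacked by (1,4)→{3,4,5}; (4,8)→{6,8}; (7,1)→{1,6}. Safe: 2, 7. Place at column 7.
Row 3: attacked by (1,4)→{2,4,6}; (2,7)→{6,7,8}; (4,8)→{7,8}; (7,1)→{1,5}. Safe: 3. Place at column 3.
Row 5: attacked by (1,4)→{4,8}; (2,7)→{4,7}; (3,3)→{1,3,5}; (4,8)→{7,8}; (7,1)→{1,3}. Safe: 2, 6. Place at column 2.
Row 6: attacked by (1,4)→{4}; (2,7)→{3,7}; (3,3)→{3,6}; (4,8)→{6,8}; (5,2)→{1,2,3}; (7,1)→{1,2}. Safe: 5. Place at column 5.
Row 8: attacked by (1,4)→{4}; (2,7)→{1,7}; (3,3)→{3,8}; (4,8)→{4,8}; (5,2)→{2,5}; (6,5)→{3,5,7}; (7,1)→{1,2}. Safe: 6. Place at column 6.
Columns [4, 7, 3, 8, 2, 5, 1, 6], r−c [-3, -5, 0, -4, 3, 1, 6, 2], r+c [5, 9, 6, 12, 7, 11, 8, 14] are all distinct, so no two queens attack.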